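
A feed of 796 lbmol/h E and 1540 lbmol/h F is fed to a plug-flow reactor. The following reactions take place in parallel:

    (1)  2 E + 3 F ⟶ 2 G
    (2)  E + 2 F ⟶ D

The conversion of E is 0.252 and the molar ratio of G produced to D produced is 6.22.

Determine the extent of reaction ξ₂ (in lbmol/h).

ξ₂ = 27.8 lbmol/h

Conversion of E: E consumed = 0.252 × 796 = 200.6 lbmol/h = 2ξ₁ + 1ξ₂.
Selectivity: 2ξ₁ / (1ξ₂) = 6.22 → ξ₁ = 3.11 ξ₂.
Substitute: (2·3.11 + 1) ξ₂ = 200.6 → ξ₂ = 27.78 lbmol/h, ξ₁ = 86.4 lbmol/h.
Outlet amounts (n = n₀ + Σ ν·ξ):
  E: 796 − 2(86.4) − 1(27.78) = 595.4
  F: 1540 − 3(86.4) − 2(27.78) = 1225
  G: 0 + 2(86.4) = 172.8
  D: 0 + 1(27.78) = 27.78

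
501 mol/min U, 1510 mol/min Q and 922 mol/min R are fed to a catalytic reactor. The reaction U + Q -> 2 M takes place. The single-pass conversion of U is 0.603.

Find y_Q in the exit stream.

0.412

U reacted = 0.603 × 501 = 302.1 mol/min; ν_U = −1, so ξ = 302.1/1 = 302.1 mol/min.
Outlet amounts (n = n₀ + ν ξ):
  U: 501 − 1(302.1) = 198.9
  Q: 1510 − 1(302.1) = 1208
  M: 0 + 2(302.1) = 604.2
  R: 922 (inert)
Total out = 2933 mol/min; y_Q = 1208 / 2933 = 0.4118.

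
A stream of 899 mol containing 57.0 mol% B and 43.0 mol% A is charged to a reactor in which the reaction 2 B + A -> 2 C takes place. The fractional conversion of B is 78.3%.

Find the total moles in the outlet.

B reacted = 0.783 × 512.4 = 401.2 mol; ν_B = −2, so ξ = 401.2/2 = 200.6 mol.
Outlet amounts (n = n₀ + ν ξ):
  B: 512.4 − 2(200.6) = 111.2
  A: 386.6 − 1(200.6) = 186
  C: 0 + 2(200.6) = 401.2
Total out = 111.2 + 186 + 401.2 = 698.4 mol.

698 mol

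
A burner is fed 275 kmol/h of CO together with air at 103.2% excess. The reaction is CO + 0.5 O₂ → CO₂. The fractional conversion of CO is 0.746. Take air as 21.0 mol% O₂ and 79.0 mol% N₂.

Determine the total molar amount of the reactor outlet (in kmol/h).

1500 kmol/h

Stoichiometric O₂ = 0.5 × 275 = 137.5 kmol/h; O₂ fed = 137.5 × 2.032 = 279.4 kmol/h.
N₂ fed = 279.4 × 79/21 = 1051 kmol/h.
Fuel reacted = 0.746 × 275 → ξ = 205.2 kmol/h.
Outlet (n = n₀ + ν ξ):
  CO: 275 − 1(205.2) = 69.85
  O₂: 279.4 − 0.5(205.2) = 176.8
  N₂: 1051 (inert)
  CO₂: 0 + 1(205.2) = 205.2
Total out = 69.85 + 176.8 + 1051 + 205.2 = 1503 kmol/h.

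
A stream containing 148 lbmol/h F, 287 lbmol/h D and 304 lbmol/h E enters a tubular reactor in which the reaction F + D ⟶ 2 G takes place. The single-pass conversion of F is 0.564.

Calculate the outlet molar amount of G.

167 lbmol/h

F reacted = 0.564 × 148 = 83.47 lbmol/h; ν_F = −1, so ξ = 83.47/1 = 83.47 lbmol/h.
Outlet amounts (n = n₀ + ν ξ):
  F: 148 − 1(83.47) = 64.53
  D: 287 − 1(83.47) = 203.5
  G: 0 + 2(83.47) = 166.9
  E: 304 (inert)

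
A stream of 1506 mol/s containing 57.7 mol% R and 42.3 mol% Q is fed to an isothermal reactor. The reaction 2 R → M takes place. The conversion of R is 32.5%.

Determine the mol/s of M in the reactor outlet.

141 mol/s

R reacted = 0.325 × 869 = 282.4 mol/s; ν_R = −2, so ξ = 282.4/2 = 141.2 mol/s.
Outlet amounts (n = n₀ + ν ξ):
  R: 869 − 2(141.2) = 586.5
  M: 0 + 1(141.2) = 141.2
  Q: 637 (inert)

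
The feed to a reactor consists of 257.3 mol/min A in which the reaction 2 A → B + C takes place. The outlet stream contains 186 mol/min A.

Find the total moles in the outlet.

257 mol/min

For A: n = n₀ − 2ξ → 186 = 257.3 − 2ξ, giving ξ = 35.65 mol/min.
Outlet amounts (n = n₀ + ν ξ):
  A: 257.3 − 2(35.65) = 186
  B: 0 + 1(35.65) = 35.65
  C: 0 + 1(35.65) = 35.65
Total out = 186 + 35.65 + 35.65 = 257.3 mol/min.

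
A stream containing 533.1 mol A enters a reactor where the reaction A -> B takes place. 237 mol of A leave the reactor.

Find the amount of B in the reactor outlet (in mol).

For A: n = n₀ − 1ξ → 237 = 533.1 − 1ξ, giving ξ = 296.1 mol.
Outlet amounts (n = n₀ + ν ξ):
  A: 533.1 − 1(296.1) = 237
  B: 0 + 1(296.1) = 296.1

296 mol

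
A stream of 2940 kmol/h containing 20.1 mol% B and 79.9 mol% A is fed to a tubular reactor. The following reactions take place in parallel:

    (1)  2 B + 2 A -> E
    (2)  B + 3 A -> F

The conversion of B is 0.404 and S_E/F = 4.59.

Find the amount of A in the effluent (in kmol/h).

2060 kmol/h

Conversion of B: B consumed = 0.404 × 590.9 = 238.7 kmol/h = 2ξ₁ + 1ξ₂.
Selectivity: 1ξ₁ / (1ξ₂) = 4.59 → ξ₁ = 4.59 ξ₂.
Substitute: (2·4.59 + 1) ξ₂ = 238.7 → ξ₂ = 23.45 kmol/h, ξ₁ = 107.6 kmol/h.
Outlet amounts (n = n₀ + Σ ν·ξ):
  B: 590.9 − 2(107.6) − 1(23.45) = 352.2
  A: 2349 − 2(107.6) − 3(23.45) = 2063
  E: 0 + 1(107.6) = 107.6
  F: 0 + 1(23.45) = 23.45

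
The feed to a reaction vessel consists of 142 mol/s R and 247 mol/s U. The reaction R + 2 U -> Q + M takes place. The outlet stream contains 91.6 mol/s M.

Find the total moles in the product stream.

For M: n = n₀ + 1ξ → 91.6 = 0 + 1ξ, giving ξ = 91.6 mol/s.
Outlet amounts (n = n₀ + ν ξ):
  R: 142 − 1(91.6) = 50.4
  U: 247 − 2(91.6) = 63.8
  Q: 0 + 1(91.6) = 91.6
  M: 0 + 1(91.6) = 91.6
Total out = 50.4 + 63.8 + 91.6 + 91.6 = 297.4 mol/s.

297 mol/s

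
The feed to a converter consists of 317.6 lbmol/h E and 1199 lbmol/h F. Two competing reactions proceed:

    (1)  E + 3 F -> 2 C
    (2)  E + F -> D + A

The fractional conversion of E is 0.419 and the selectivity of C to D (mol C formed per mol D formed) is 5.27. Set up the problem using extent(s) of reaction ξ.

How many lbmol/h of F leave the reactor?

873 lbmol/h

Conversion of E: E consumed = 0.419 × 317.6 = 133.1 lbmol/h = 1ξ₁ + 1ξ₂.
Selectivity: 2ξ₁ / (1ξ₂) = 5.27 → ξ₁ = 2.635 ξ₂.
Substitute: (1·2.635 + 1) ξ₂ = 133.1 → ξ₂ = 36.61 lbmol/h, ξ₁ = 96.47 lbmol/h.
Outlet amounts (n = n₀ + Σ ν·ξ):
  E: 317.6 − 1(96.47) − 1(36.61) = 184.5
  F: 1199 − 3(96.47) − 1(36.61) = 873
  C: 0 + 2(96.47) = 192.9
  D: 0 + 1(36.61) = 36.61
  A: 0 + 1(36.61) = 36.61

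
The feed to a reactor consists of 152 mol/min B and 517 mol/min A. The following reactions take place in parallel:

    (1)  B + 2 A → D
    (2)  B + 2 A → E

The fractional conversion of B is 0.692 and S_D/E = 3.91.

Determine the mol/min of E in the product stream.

Conversion of B: B consumed = 0.692 × 152 = 105.2 mol/min = 1ξ₁ + 1ξ₂.
Selectivity: 1ξ₁ / (1ξ₂) = 3.91 → ξ₁ = 3.91 ξ₂.
Substitute: (1·3.91 + 1) ξ₂ = 105.2 → ξ₂ = 21.42 mol/min, ξ₁ = 83.76 mol/min.
Outlet amounts (n = n₀ + Σ ν·ξ):
  B: 152 − 1(83.76) − 1(21.42) = 46.82
  A: 517 − 2(83.76) − 2(21.42) = 306.6
  D: 0 + 1(83.76) = 83.76
  E: 0 + 1(21.42) = 21.42

21.4 mol/min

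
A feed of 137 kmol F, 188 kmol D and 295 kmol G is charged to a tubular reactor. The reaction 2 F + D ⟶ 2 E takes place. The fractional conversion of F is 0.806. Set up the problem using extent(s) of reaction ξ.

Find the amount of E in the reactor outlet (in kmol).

F reacted = 0.806 × 137 = 110.4 kmol; ν_F = −2, so ξ = 110.4/2 = 55.21 kmol.
Outlet amounts (n = n₀ + ν ξ):
  F: 137 − 2(55.21) = 26.58
  D: 188 − 1(55.21) = 132.8
  E: 0 + 2(55.21) = 110.4
  G: 295 (inert)

110 kmol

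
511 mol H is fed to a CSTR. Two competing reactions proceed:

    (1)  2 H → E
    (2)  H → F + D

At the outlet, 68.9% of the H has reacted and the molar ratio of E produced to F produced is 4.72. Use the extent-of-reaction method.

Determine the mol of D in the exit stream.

33.7 mol

Conversion of H: H consumed = 0.689 × 511 = 352.1 mol = 2ξ₁ + 1ξ₂.
Selectivity: 1ξ₁ / (1ξ₂) = 4.72 → ξ₁ = 4.72 ξ₂.
Substitute: (2·4.72 + 1) ξ₂ = 352.1 → ξ₂ = 33.72 mol, ξ₁ = 159.2 mol.
Outlet amounts (n = n₀ + Σ ν·ξ):
  H: 511 − 2(159.2) − 1(33.72) = 158.9
  E: 0 + 1(159.2) = 159.2
  F: 0 + 1(33.72) = 33.72
  D: 0 + 1(33.72) = 33.72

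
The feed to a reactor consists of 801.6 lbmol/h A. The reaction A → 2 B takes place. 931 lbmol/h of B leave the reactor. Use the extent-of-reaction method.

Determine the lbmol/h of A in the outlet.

For B: n = n₀ + 2ξ → 931 = 0 + 2ξ, giving ξ = 465.5 lbmol/h.
Outlet amounts (n = n₀ + ν ξ):
  A: 801.6 − 1(465.5) = 336.1
  B: 0 + 2(465.5) = 931

336 lbmol/h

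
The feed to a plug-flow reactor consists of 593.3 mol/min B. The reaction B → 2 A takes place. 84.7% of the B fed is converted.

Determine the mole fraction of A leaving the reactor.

0.917

B reacted = 0.847 × 593.3 = 502.5 mol/min; ν_B = −1, so ξ = 502.5/1 = 502.5 mol/min.
Outlet amounts (n = n₀ + ν ξ):
  B: 593.3 − 1(502.5) = 90.77
  A: 0 + 2(502.5) = 1005
Total out = 1096 mol/min; y_A = 1005 / 1096 = 0.9172.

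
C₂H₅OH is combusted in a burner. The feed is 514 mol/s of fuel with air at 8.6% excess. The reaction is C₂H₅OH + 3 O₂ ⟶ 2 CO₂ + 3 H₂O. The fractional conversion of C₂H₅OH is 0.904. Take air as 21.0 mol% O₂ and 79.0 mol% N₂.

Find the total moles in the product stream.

Stoichiometric O₂ = 3 × 514 = 1542 mol/s; O₂ fed = 1542 × 1.086 = 1675 mol/s.
N₂ fed = 1675 × 79/21 = 6300 mol/s.
Fuel reacted = 0.904 × 514 → ξ = 464.7 mol/s.
Outlet (n = n₀ + ν ξ):
  C₂H₅OH: 514 − 1(464.7) = 49.34
  O₂: 1675 − 3(464.7) = 280.6
  N₂: 6300 (inert)
  CO₂: 0 + 2(464.7) = 929.3
  H₂O: 0 + 3(464.7) = 1394
Total out = 49.34 + 280.6 + 6300 + 929.3 + 1394 = 8953 mol/s.

8950 mol/s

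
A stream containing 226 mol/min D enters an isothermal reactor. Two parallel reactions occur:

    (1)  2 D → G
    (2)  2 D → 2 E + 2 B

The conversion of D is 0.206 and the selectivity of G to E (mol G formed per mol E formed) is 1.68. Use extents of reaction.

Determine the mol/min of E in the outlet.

Conversion of D: D consumed = 0.206 × 226 = 46.56 mol/min = 2ξ₁ + 2ξ₂.
Selectivity: 1ξ₁ / (2ξ₂) = 1.68 → ξ₁ = 3.36 ξ₂.
Substitute: (2·3.36 + 2) ξ₂ = 46.56 → ξ₂ = 5.339 mol/min, ξ₁ = 17.94 mol/min.
Outlet amounts (n = n₀ + Σ ν·ξ):
  D: 226 − 2(17.94) − 2(5.339) = 179.4
  G: 0 + 1(17.94) = 17.94
  E: 0 + 2(5.339) = 10.68
  B: 0 + 2(5.339) = 10.68

10.7 mol/min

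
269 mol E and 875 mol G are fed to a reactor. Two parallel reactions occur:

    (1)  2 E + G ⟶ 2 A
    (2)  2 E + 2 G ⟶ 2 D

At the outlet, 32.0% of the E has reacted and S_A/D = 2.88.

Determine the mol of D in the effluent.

Conversion of E: E consumed = 0.32 × 269 = 86.08 mol = 2ξ₁ + 2ξ₂.
Selectivity: 2ξ₁ / (2ξ₂) = 2.88 → ξ₁ = 2.88 ξ₂.
Substitute: (2·2.88 + 2) ξ₂ = 86.08 → ξ₂ = 11.09 mol, ξ₁ = 31.95 mol.
Outlet amounts (n = n₀ + Σ ν·ξ):
  E: 269 − 2(31.95) − 2(11.09) = 182.9
  G: 875 − 1(31.95) − 2(11.09) = 820.9
  A: 0 + 2(31.95) = 63.89
  D: 0 + 2(11.09) = 22.19

22.2 mol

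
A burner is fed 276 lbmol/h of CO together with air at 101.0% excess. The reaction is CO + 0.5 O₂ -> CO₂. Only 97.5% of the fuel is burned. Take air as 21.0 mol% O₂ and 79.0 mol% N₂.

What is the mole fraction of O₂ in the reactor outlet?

Stoichiometric O₂ = 0.5 × 276 = 138 lbmol/h; O₂ fed = 138 × 2.010 = 277.4 lbmol/h.
N₂ fed = 277.4 × 79/21 = 1043 lbmol/h.
Fuel reacted = 0.975 × 276 → ξ = 269.1 lbmol/h.
Outlet (n = n₀ + ν ξ):
  CO: 276 − 1(269.1) = 6.9
  O₂: 277.4 − 0.5(269.1) = 142.8
  N₂: 1043 (inert)
  CO₂: 0 + 1(269.1) = 269.1
Total out = 1462 lbmol/h; y_O₂ = 142.8 / 1462 = 0.09767.

0.0977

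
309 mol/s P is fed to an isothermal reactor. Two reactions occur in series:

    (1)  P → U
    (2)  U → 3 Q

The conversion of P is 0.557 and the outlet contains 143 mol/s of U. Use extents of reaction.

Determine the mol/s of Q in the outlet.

Conversion of P: P consumed = 1ξ₁ = 0.557 × 309 → ξ₁ = 172.1 mol/s.
U balance: n_U = 0 + 1ξ₁ − 1ξ₂ = 143 → ξ₂ = (1·172.1 − 143)/1 = 29.11 mol/s.
Outlet amounts (n = n₀ + Σ ν·ξ):
  P: 309 − 1(172.1) = 136.9
  U: 0 + 1(172.1) − 1(29.11) = 143
  Q: 0 + 3(29.11) = 87.34

87.3 mol/s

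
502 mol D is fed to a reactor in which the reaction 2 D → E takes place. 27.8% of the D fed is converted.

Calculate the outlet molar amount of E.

69.8 mol

D reacted = 0.278 × 502 = 139.6 mol; ν_D = −2, so ξ = 139.6/2 = 69.78 mol.
Outlet amounts (n = n₀ + ν ξ):
  D: 502 − 2(69.78) = 362.4
  E: 0 + 1(69.78) = 69.78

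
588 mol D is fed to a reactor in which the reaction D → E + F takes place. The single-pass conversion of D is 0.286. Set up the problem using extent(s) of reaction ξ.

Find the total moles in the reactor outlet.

756 mol

D reacted = 0.286 × 588 = 168.2 mol; ν_D = −1, so ξ = 168.2/1 = 168.2 mol.
Outlet amounts (n = n₀ + ν ξ):
  D: 588 − 1(168.2) = 419.8
  E: 0 + 1(168.2) = 168.2
  F: 0 + 1(168.2) = 168.2
Total out = 419.8 + 168.2 + 168.2 = 756.2 mol.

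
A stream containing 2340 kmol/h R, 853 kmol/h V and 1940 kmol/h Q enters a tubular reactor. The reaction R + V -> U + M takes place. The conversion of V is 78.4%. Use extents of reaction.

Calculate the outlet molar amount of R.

V reacted = 0.784 × 853 = 668.8 kmol/h; ν_V = −1, so ξ = 668.8/1 = 668.8 kmol/h.
Outlet amounts (n = n₀ + ν ξ):
  R: 2340 − 1(668.8) = 1671
  V: 853 − 1(668.8) = 184.2
  U: 0 + 1(668.8) = 668.8
  M: 0 + 1(668.8) = 668.8
  Q: 1940 (inert)

1670 kmol/h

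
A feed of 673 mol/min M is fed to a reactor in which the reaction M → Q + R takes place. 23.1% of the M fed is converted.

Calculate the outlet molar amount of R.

155 mol/min

M reacted = 0.231 × 673 = 155.5 mol/min; ν_M = −1, so ξ = 155.5/1 = 155.5 mol/min.
Outlet amounts (n = n₀ + ν ξ):
  M: 673 − 1(155.5) = 517.5
  Q: 0 + 1(155.5) = 155.5
  R: 0 + 1(155.5) = 155.5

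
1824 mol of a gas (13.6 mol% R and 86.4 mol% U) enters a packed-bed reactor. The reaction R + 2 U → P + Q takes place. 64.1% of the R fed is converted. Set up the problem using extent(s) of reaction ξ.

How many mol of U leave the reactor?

R reacted = 0.641 × 248.1 = 159 mol; ν_R = −1, so ξ = 159/1 = 159 mol.
Outlet amounts (n = n₀ + ν ξ):
  R: 248.1 − 1(159) = 89.05
  U: 1576 − 2(159) = 1258
  P: 0 + 1(159) = 159
  Q: 0 + 1(159) = 159

1260 mol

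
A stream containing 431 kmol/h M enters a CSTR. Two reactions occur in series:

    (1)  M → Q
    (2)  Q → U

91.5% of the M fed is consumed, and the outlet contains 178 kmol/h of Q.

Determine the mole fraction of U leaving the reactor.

Conversion of M: M consumed = 1ξ₁ = 0.915 × 431 → ξ₁ = 394.4 kmol/h.
Q balance: n_Q = 0 + 1ξ₁ − 1ξ₂ = 178 → ξ₂ = (1·394.4 − 178)/1 = 216.4 kmol/h.
Outlet amounts (n = n₀ + Σ ν·ξ):
  M: 431 − 1(394.4) = 36.63
  Q: 0 + 1(394.4) − 1(216.4) = 178
  U: 0 + 1(216.4) = 216.4
Total out = 431 kmol/h; y_U = 216.4 / 431 = 0.502.

0.502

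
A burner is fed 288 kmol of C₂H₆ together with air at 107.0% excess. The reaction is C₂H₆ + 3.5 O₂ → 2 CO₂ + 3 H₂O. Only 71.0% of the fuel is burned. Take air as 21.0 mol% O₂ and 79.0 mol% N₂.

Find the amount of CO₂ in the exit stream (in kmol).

Stoichiometric O₂ = 3.5 × 288 = 1008 kmol; O₂ fed = 1008 × 2.070 = 2087 kmol.
N₂ fed = 2087 × 79/21 = 7849 kmol.
Fuel reacted = 0.71 × 288 → ξ = 204.5 kmol.
Outlet (n = n₀ + ν ξ):
  C₂H₆: 288 − 1(204.5) = 83.52
  O₂: 2087 − 3.5(204.5) = 1371
  N₂: 7849 (inert)
  CO₂: 0 + 2(204.5) = 409
  H₂O: 0 + 3(204.5) = 613.4

409 kmol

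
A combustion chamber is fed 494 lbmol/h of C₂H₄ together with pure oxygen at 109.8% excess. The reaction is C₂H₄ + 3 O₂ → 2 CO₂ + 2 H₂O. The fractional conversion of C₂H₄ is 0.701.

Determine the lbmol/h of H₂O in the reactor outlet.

Stoichiometric O₂ = 3 × 494 = 1482 lbmol/h; O₂ fed = 1482 × 2.098 = 3109 lbmol/h.
Fuel reacted = 0.701 × 494 → ξ = 346.3 lbmol/h.
Outlet (n = n₀ + ν ξ):
  C₂H₄: 494 − 1(346.3) = 147.7
  O₂: 3109 − 3(346.3) = 2070
  CO₂: 0 + 2(346.3) = 692.6
  H₂O: 0 + 2(346.3) = 692.6

693 lbmol/h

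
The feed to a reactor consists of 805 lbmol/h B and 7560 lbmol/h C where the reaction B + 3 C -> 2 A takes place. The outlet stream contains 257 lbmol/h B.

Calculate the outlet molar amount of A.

For B: n = n₀ − 1ξ → 257 = 805 − 1ξ, giving ξ = 548 lbmol/h.
Outlet amounts (n = n₀ + ν ξ):
  B: 805 − 1(548) = 257
  C: 7560 − 3(548) = 5916
  A: 0 + 2(548) = 1096

1100 lbmol/h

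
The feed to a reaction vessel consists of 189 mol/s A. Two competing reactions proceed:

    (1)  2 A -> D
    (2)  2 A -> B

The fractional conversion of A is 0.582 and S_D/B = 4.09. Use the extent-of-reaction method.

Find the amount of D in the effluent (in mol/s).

44.2 mol/s

Conversion of A: A consumed = 0.582 × 189 = 110 mol/s = 2ξ₁ + 2ξ₂.
Selectivity: 1ξ₁ / (1ξ₂) = 4.09 → ξ₁ = 4.09 ξ₂.
Substitute: (2·4.09 + 2) ξ₂ = 110 → ξ₂ = 10.81 mol/s, ξ₁ = 44.19 mol/s.
Outlet amounts (n = n₀ + Σ ν·ξ):
  A: 189 − 2(44.19) − 2(10.81) = 79
  D: 0 + 1(44.19) = 44.19
  B: 0 + 1(10.81) = 10.81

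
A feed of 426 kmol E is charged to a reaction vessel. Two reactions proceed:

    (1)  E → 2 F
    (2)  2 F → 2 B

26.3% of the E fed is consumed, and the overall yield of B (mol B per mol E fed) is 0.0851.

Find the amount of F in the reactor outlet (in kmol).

Conversion of E: E consumed = 1ξ₁ = 0.263 × 426 → ξ₁ = 112 kmol.
Yield of B: 2ξ₂ / 426 = 0.0851 → ξ₂ = 18.13 kmol.
Outlet amounts (n = n₀ + Σ ν·ξ):
  E: 426 − 1(112) = 314
  F: 0 + 2(112) − 2(18.13) = 187.8
  B: 0 + 2(18.13) = 36.25

188 kmol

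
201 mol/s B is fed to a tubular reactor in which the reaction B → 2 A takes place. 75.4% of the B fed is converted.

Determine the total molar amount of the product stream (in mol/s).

B reacted = 0.754 × 201 = 151.6 mol/s; ν_B = −1, so ξ = 151.6/1 = 151.6 mol/s.
Outlet amounts (n = n₀ + ν ξ):
  B: 201 − 1(151.6) = 49.45
  A: 0 + 2(151.6) = 303.1
Total out = 49.45 + 303.1 = 352.6 mol/s.

353 mol/s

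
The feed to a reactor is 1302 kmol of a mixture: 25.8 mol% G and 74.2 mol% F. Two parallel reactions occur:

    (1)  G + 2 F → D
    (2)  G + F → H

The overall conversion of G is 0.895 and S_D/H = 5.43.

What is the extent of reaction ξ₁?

Conversion of G: G consumed = 0.895 × 335.9 = 300.6 kmol = 1ξ₁ + 1ξ₂.
Selectivity: 1ξ₁ / (1ξ₂) = 5.43 → ξ₁ = 5.43 ξ₂.
Substitute: (1·5.43 + 1) ξ₂ = 300.6 → ξ₂ = 46.76 kmol, ξ₁ = 253.9 kmol.
Outlet amounts (n = n₀ + Σ ν·ξ):
  G: 335.9 − 1(253.9) − 1(46.76) = 35.27
  F: 966.1 − 2(253.9) − 1(46.76) = 411.6
  D: 0 + 1(253.9) = 253.9
  H: 0 + 1(46.76) = 46.76

ξ₁ = 254 kmol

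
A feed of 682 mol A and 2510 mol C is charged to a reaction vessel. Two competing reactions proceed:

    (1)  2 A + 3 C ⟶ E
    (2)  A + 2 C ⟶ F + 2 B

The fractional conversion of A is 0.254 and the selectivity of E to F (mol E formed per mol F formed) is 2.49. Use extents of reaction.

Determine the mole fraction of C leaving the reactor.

Conversion of A: A consumed = 0.254 × 682 = 173.2 mol = 2ξ₁ + 1ξ₂.
Selectivity: 1ξ₁ / (1ξ₂) = 2.49 → ξ₁ = 2.49 ξ₂.
Substitute: (2·2.49 + 1) ξ₂ = 173.2 → ξ₂ = 28.97 mol, ξ₁ = 72.13 mol.
Outlet amounts (n = n₀ + Σ ν·ξ):
  A: 682 − 2(72.13) − 1(28.97) = 508.8
  C: 2510 − 3(72.13) − 2(28.97) = 2236
  E: 0 + 1(72.13) = 72.13
  F: 0 + 1(28.97) = 28.97
  B: 0 + 2(28.97) = 57.94
Total out = 2903 mol; y_C = 2236 / 2903 = 0.77.

0.77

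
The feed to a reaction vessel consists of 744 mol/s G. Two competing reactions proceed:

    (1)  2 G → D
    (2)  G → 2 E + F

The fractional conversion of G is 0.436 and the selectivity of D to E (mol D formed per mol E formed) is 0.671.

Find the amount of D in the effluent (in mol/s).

Conversion of G: G consumed = 0.436 × 744 = 324.4 mol/s = 2ξ₁ + 1ξ₂.
Selectivity: 1ξ₁ / (2ξ₂) = 0.671 → ξ₁ = 1.342 ξ₂.
Substitute: (2·1.342 + 1) ξ₂ = 324.4 → ξ₂ = 88.05 mol/s, ξ₁ = 118.2 mol/s.
Outlet amounts (n = n₀ + Σ ν·ξ):
  G: 744 − 2(118.2) − 1(88.05) = 419.6
  D: 0 + 1(118.2) = 118.2
  E: 0 + 2(88.05) = 176.1
  F: 0 + 1(88.05) = 88.05

118 mol/s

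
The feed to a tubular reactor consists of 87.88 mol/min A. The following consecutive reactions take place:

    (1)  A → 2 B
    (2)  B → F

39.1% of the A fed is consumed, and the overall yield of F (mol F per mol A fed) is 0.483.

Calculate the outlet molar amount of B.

26.3 mol/min

Conversion of A: A consumed = 1ξ₁ = 0.391 × 87.88 → ξ₁ = 34.36 mol/min.
Yield of F: 1ξ₂ / 87.88 = 0.483 → ξ₂ = 42.45 mol/min.
Outlet amounts (n = n₀ + Σ ν·ξ):
  A: 87.88 − 1(34.36) = 53.52
  B: 0 + 2(34.36) − 1(42.45) = 26.28
  F: 0 + 1(42.45) = 42.45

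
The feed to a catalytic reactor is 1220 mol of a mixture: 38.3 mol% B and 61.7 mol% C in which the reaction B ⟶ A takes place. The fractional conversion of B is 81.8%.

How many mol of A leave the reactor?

B reacted = 0.818 × 467.3 = 382.2 mol; ν_B = −1, so ξ = 382.2/1 = 382.2 mol.
Outlet amounts (n = n₀ + ν ξ):
  B: 467.3 − 1(382.2) = 85.04
  A: 0 + 1(382.2) = 382.2
  C: 752.7 (inert)

382 mol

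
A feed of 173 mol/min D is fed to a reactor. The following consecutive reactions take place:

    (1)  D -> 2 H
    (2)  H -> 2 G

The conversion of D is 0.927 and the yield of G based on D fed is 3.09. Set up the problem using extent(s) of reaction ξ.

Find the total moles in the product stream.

Conversion of D: D consumed = 1ξ₁ = 0.927 × 173 → ξ₁ = 160.4 mol/min.
Yield of G: 2ξ₂ / 173 = 3.09 → ξ₂ = 267.3 mol/min.
Outlet amounts (n = n₀ + Σ ν·ξ):
  D: 173 − 1(160.4) = 12.63
  H: 0 + 2(160.4) − 1(267.3) = 53.46
  G: 0 + 2(267.3) = 534.6
Total out = 12.63 + 53.46 + 534.6 = 600.7 mol/min.

601 mol/min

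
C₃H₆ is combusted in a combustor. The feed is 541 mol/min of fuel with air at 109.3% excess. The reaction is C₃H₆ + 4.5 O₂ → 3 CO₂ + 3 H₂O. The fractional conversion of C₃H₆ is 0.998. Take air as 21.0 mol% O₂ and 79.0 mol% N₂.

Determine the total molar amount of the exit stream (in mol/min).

Stoichiometric O₂ = 4.5 × 541 = 2434 mol/min; O₂ fed = 2434 × 2.093 = 5095 mol/min.
N₂ fed = 5095 × 79/21 = 19170 mol/min.
Fuel reacted = 0.998 × 541 → ξ = 539.9 mol/min.
Outlet (n = n₀ + ν ξ):
  C₃H₆: 541 − 1(539.9) = 1.082
  O₂: 5095 − 4.5(539.9) = 2666
  N₂: 19170 (inert)
  CO₂: 0 + 3(539.9) = 1620
  H₂O: 0 + 3(539.9) = 1620
Total out = 1.082 + 2666 + 19170 + 1620 + 1620 = 25070 mol/min.

25100 mol/min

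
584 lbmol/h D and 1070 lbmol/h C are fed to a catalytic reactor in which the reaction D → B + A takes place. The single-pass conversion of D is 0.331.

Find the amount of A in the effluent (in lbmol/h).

D reacted = 0.331 × 584 = 193.3 lbmol/h; ν_D = −1, so ξ = 193.3/1 = 193.3 lbmol/h.
Outlet amounts (n = n₀ + ν ξ):
  D: 584 − 1(193.3) = 390.7
  B: 0 + 1(193.3) = 193.3
  A: 0 + 1(193.3) = 193.3
  C: 1070 (inert)

193 lbmol/h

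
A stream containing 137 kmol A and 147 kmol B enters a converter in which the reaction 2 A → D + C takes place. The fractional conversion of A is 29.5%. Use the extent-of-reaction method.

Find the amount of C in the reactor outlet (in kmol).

A reacted = 0.295 × 137 = 40.41 kmol; ν_A = −2, so ξ = 40.41/2 = 20.21 kmol.
Outlet amounts (n = n₀ + ν ξ):
  A: 137 − 2(20.21) = 96.59
  D: 0 + 1(20.21) = 20.21
  C: 0 + 1(20.21) = 20.21
  B: 147 (inert)

20.2 kmol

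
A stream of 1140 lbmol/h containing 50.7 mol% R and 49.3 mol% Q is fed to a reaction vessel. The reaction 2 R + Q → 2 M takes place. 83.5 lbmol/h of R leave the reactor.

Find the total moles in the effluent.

893 lbmol/h

For R: n = n₀ − 2ξ → 83.5 = 578 − 2ξ, giving ξ = 247.2 lbmol/h.
Outlet amounts (n = n₀ + ν ξ):
  R: 578 − 2(247.2) = 83.5
  Q: 562 − 1(247.2) = 314.8
  M: 0 + 2(247.2) = 494.5
Total out = 83.5 + 314.8 + 494.5 = 892.8 lbmol/h.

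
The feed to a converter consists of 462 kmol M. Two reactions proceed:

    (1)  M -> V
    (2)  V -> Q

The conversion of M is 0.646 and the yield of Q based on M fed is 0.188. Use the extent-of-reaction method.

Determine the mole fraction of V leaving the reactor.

Conversion of M: M consumed = 1ξ₁ = 0.646 × 462 → ξ₁ = 298.5 kmol.
Yield of Q: 1ξ₂ / 462 = 0.188 → ξ₂ = 86.86 kmol.
Outlet amounts (n = n₀ + Σ ν·ξ):
  M: 462 − 1(298.5) = 163.5
  V: 0 + 1(298.5) − 1(86.86) = 211.6
  Q: 0 + 1(86.86) = 86.86
Total out = 462 kmol; y_V = 211.6 / 462 = 0.458.

0.458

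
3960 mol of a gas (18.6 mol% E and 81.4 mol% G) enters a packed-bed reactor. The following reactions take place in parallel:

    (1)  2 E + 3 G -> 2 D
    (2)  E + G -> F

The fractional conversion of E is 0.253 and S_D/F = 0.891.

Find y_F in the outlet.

Conversion of E: E consumed = 0.253 × 736.6 = 186.3 mol = 2ξ₁ + 1ξ₂.
Selectivity: 2ξ₁ / (1ξ₂) = 0.891 → ξ₁ = 0.4455 ξ₂.
Substitute: (2·0.4455 + 1) ξ₂ = 186.3 → ξ₂ = 98.55 mol, ξ₁ = 43.9 mol.
Outlet amounts (n = n₀ + Σ ν·ξ):
  E: 736.6 − 2(43.9) − 1(98.55) = 550.2
  G: 3223 − 3(43.9) − 1(98.55) = 2993
  D: 0 + 2(43.9) = 87.8
  F: 0 + 1(98.55) = 98.55
Total out = 3730 mol; y_F = 98.55 / 3730 = 0.02642.

0.0264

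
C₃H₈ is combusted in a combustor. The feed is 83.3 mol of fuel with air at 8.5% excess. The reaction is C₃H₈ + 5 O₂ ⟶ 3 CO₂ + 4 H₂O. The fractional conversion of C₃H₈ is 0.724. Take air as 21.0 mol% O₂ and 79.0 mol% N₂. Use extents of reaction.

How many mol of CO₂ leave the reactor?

181 mol

Stoichiometric O₂ = 5 × 83.3 = 416.5 mol; O₂ fed = 416.5 × 1.085 = 451.9 mol.
N₂ fed = 451.9 × 79/21 = 1700 mol.
Fuel reacted = 0.724 × 83.3 → ξ = 60.31 mol.
Outlet (n = n₀ + ν ξ):
  C₃H₈: 83.3 − 1(60.31) = 22.99
  O₂: 451.9 − 5(60.31) = 150.4
  N₂: 1700 (inert)
  CO₂: 0 + 3(60.31) = 180.9
  H₂O: 0 + 4(60.31) = 241.2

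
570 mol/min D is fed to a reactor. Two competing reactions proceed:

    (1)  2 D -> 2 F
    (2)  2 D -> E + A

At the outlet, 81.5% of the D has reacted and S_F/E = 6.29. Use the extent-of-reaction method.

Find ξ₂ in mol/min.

Conversion of D: D consumed = 0.815 × 570 = 464.5 mol/min = 2ξ₁ + 2ξ₂.
Selectivity: 2ξ₁ / (1ξ₂) = 6.29 → ξ₁ = 3.145 ξ₂.
Substitute: (2·3.145 + 2) ξ₂ = 464.5 → ξ₂ = 56.04 mol/min, ξ₁ = 176.2 mol/min.
Outlet amounts (n = n₀ + Σ ν·ξ):
  D: 570 − 2(176.2) − 2(56.04) = 105.4
  F: 0 + 2(176.2) = 352.5
  E: 0 + 1(56.04) = 56.04
  A: 0 + 1(56.04) = 56.04

ξ₂ = 56 mol/min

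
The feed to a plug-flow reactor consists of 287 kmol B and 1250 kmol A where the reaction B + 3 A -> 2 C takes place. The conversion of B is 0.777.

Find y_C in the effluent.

B reacted = 0.777 × 287 = 223 kmol; ν_B = −1, so ξ = 223/1 = 223 kmol.
Outlet amounts (n = n₀ + ν ξ):
  B: 287 − 1(223) = 64
  A: 1250 − 3(223) = 581
  C: 0 + 2(223) = 446
Total out = 1091 kmol; y_C = 446 / 1091 = 0.4088.

0.409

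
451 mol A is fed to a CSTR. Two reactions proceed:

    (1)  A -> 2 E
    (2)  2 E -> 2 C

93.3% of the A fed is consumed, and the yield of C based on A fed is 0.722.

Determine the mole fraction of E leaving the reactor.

0.592

Conversion of A: A consumed = 1ξ₁ = 0.933 × 451 → ξ₁ = 420.8 mol.
Yield of C: 2ξ₂ / 451 = 0.722 → ξ₂ = 162.8 mol.
Outlet amounts (n = n₀ + Σ ν·ξ):
  A: 451 − 1(420.8) = 30.22
  E: 0 + 2(420.8) − 2(162.8) = 515.9
  C: 0 + 2(162.8) = 325.6
Total out = 871.8 mol; y_E = 515.9 / 871.8 = 0.5918.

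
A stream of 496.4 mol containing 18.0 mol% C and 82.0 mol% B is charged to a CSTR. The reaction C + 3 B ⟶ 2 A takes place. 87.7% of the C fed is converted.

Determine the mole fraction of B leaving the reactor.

0.506

C reacted = 0.877 × 89.35 = 78.36 mol; ν_C = −1, so ξ = 78.36/1 = 78.36 mol.
Outlet amounts (n = n₀ + ν ξ):
  C: 89.35 − 1(78.36) = 10.99
  B: 407 − 3(78.36) = 172
  A: 0 + 2(78.36) = 156.7
Total out = 339.7 mol; y_B = 172 / 339.7 = 0.5063.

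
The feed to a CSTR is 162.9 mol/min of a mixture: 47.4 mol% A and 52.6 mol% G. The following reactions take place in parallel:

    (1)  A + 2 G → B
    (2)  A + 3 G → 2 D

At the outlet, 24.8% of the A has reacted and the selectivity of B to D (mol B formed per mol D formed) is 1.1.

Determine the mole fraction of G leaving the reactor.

0.332

Conversion of A: A consumed = 0.248 × 77.21 = 19.15 mol/min = 1ξ₁ + 1ξ₂.
Selectivity: 1ξ₁ / (2ξ₂) = 1.1 → ξ₁ = 2.2 ξ₂.
Substitute: (1·2.2 + 1) ξ₂ = 19.15 → ξ₂ = 5.984 mol/min, ξ₁ = 13.17 mol/min.
Outlet amounts (n = n₀ + Σ ν·ξ):
  A: 77.21 − 1(13.17) − 1(5.984) = 58.07
  G: 85.69 − 2(13.17) − 3(5.984) = 41.4
  B: 0 + 1(13.17) = 13.17
  D: 0 + 2(5.984) = 11.97
Total out = 124.6 mol/min; y_G = 41.4 / 124.6 = 0.3323.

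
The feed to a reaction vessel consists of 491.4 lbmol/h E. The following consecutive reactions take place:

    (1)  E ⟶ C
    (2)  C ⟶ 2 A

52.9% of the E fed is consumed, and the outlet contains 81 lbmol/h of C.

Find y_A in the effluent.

0.534

Conversion of E: E consumed = 1ξ₁ = 0.529 × 491.4 → ξ₁ = 260 lbmol/h.
C balance: n_C = 0 + 1ξ₁ − 1ξ₂ = 81 → ξ₂ = (1·260 − 81)/1 = 179 lbmol/h.
Outlet amounts (n = n₀ + Σ ν·ξ):
  E: 491.4 − 1(260) = 231.4
  C: 0 + 1(260) − 1(179) = 81
  A: 0 + 2(179) = 357.9
Total out = 670.4 lbmol/h; y_A = 357.9 / 670.4 = 0.5339.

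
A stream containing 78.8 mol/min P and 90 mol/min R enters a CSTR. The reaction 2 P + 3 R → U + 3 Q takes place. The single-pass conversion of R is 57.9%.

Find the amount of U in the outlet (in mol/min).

17.4 mol/min

R reacted = 0.579 × 90 = 52.11 mol/min; ν_R = −3, so ξ = 52.11/3 = 17.37 mol/min.
Outlet amounts (n = n₀ + ν ξ):
  P: 78.8 − 2(17.37) = 44.06
  R: 90 − 3(17.37) = 37.89
  U: 0 + 1(17.37) = 17.37
  Q: 0 + 3(17.37) = 52.11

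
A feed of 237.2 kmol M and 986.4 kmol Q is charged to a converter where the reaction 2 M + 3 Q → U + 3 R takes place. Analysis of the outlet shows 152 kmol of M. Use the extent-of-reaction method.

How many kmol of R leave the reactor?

128 kmol

For M: n = n₀ − 2ξ → 152 = 237.2 − 2ξ, giving ξ = 42.6 kmol.
Outlet amounts (n = n₀ + ν ξ):
  M: 237.2 − 2(42.6) = 152
  Q: 986.4 − 3(42.6) = 858.6
  U: 0 + 1(42.6) = 42.6
  R: 0 + 3(42.6) = 127.8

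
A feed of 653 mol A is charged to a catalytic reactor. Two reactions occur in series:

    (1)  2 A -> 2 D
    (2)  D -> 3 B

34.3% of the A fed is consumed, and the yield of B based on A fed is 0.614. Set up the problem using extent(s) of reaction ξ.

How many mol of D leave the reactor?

Conversion of A: A consumed = 2ξ₁ = 0.343 × 653 → ξ₁ = 112 mol.
Yield of B: 3ξ₂ / 653 = 0.614 → ξ₂ = 133.6 mol.
Outlet amounts (n = n₀ + Σ ν·ξ):
  A: 653 − 2(112) = 429
  D: 0 + 2(112) − 1(133.6) = 90.33
  B: 0 + 3(133.6) = 400.9

90.3 mol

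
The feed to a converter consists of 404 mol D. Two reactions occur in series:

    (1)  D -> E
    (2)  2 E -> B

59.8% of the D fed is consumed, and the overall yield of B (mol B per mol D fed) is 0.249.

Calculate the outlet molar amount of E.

Conversion of D: D consumed = 1ξ₁ = 0.598 × 404 → ξ₁ = 241.6 mol.
Yield of B: 1ξ₂ / 404 = 0.249 → ξ₂ = 100.6 mol.
Outlet amounts (n = n₀ + Σ ν·ξ):
  D: 404 − 1(241.6) = 162.4
  E: 0 + 1(241.6) − 2(100.6) = 40.4
  B: 0 + 1(100.6) = 100.6

40.4 mol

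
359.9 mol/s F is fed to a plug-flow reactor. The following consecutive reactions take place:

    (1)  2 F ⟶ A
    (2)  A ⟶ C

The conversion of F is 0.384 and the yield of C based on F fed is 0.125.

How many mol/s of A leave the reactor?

Conversion of F: F consumed = 2ξ₁ = 0.384 × 359.9 → ξ₁ = 69.1 mol/s.
Yield of C: 1ξ₂ / 359.9 = 0.125 → ξ₂ = 44.99 mol/s.
Outlet amounts (n = n₀ + Σ ν·ξ):
  F: 359.9 − 2(69.1) = 221.7
  A: 0 + 1(69.1) − 1(44.99) = 24.11
  C: 0 + 1(44.99) = 44.99

24.1 mol/s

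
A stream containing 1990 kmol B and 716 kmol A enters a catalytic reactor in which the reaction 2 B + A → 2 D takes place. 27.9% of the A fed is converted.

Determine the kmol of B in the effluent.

1590 kmol

A reacted = 0.279 × 716 = 199.8 kmol; ν_A = −1, so ξ = 199.8/1 = 199.8 kmol.
Outlet amounts (n = n₀ + ν ξ):
  B: 1990 − 2(199.8) = 1590
  A: 716 − 1(199.8) = 516.2
  D: 0 + 2(199.8) = 399.5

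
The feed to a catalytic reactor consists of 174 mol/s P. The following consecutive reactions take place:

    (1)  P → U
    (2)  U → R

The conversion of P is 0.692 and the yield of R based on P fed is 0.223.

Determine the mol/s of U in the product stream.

Conversion of P: P consumed = 1ξ₁ = 0.692 × 174 → ξ₁ = 120.4 mol/s.
Yield of R: 1ξ₂ / 174 = 0.223 → ξ₂ = 38.8 mol/s.
Outlet amounts (n = n₀ + Σ ν·ξ):
  P: 174 − 1(120.4) = 53.59
  U: 0 + 1(120.4) − 1(38.8) = 81.61
  R: 0 + 1(38.8) = 38.8

81.6 mol/s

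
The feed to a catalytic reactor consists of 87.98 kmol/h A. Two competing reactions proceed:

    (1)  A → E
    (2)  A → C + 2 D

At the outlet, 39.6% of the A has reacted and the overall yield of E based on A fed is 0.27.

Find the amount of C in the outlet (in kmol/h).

11.1 kmol/h

Yield of E: 1ξ₁ / 87.98 = 0.27 → ξ₁ = 23.75 kmol/h.
Conversion of A: 1ξ₁ + 1ξ₂ = 0.396 × 87.98 = 34.84 → ξ₂ = 11.09 kmol/h.
Outlet amounts (n = n₀ + Σ ν·ξ):
  A: 87.98 − 1(23.75) − 1(11.09) = 53.14
  E: 0 + 1(23.75) = 23.75
  C: 0 + 1(11.09) = 11.09
  D: 0 + 2(11.09) = 22.17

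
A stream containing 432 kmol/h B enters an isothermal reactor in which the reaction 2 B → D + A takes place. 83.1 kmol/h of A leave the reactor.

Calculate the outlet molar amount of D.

83.1 kmol/h

For A: n = n₀ + 1ξ → 83.1 = 0 + 1ξ, giving ξ = 83.1 kmol/h.
Outlet amounts (n = n₀ + ν ξ):
  B: 432 − 2(83.1) = 265.8
  D: 0 + 1(83.1) = 83.1
  A: 0 + 1(83.1) = 83.1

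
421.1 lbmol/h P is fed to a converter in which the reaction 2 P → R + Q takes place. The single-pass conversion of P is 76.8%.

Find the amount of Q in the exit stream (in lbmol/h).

P reacted = 0.768 × 421.1 = 323.4 lbmol/h; ν_P = −2, so ξ = 323.4/2 = 161.7 lbmol/h.
Outlet amounts (n = n₀ + ν ξ):
  P: 421.1 − 2(161.7) = 97.7
  R: 0 + 1(161.7) = 161.7
  Q: 0 + 1(161.7) = 161.7

162 lbmol/h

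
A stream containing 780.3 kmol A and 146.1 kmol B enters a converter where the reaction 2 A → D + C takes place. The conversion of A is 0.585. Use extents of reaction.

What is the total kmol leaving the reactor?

A reacted = 0.585 × 780.3 = 456.5 kmol; ν_A = −2, so ξ = 456.5/2 = 228.2 kmol.
Outlet amounts (n = n₀ + ν ξ):
  A: 780.3 − 2(228.2) = 323.8
  D: 0 + 1(228.2) = 228.2
  C: 0 + 1(228.2) = 228.2
  B: 146.1 (inert)
Total out = 323.8 + 228.2 + 228.2 + 146.1 = 926.4 kmol.

926 kmol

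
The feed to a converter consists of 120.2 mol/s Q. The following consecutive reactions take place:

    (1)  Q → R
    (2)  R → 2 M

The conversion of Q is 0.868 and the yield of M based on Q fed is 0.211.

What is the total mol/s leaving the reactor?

Conversion of Q: Q consumed = 1ξ₁ = 0.868 × 120.2 → ξ₁ = 104.3 mol/s.
Yield of M: 2ξ₂ / 120.2 = 0.211 → ξ₂ = 12.68 mol/s.
Outlet amounts (n = n₀ + Σ ν·ξ):
  Q: 120.2 − 1(104.3) = 15.87
  R: 0 + 1(104.3) − 1(12.68) = 91.65
  M: 0 + 2(12.68) = 25.36
Total out = 15.87 + 91.65 + 25.36 = 132.9 mol/s.

133 mol/s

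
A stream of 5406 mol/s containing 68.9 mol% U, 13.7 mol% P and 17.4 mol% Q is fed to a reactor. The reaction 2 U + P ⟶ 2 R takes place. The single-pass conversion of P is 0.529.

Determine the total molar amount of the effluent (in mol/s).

P reacted = 0.529 × 740.6 = 391.8 mol/s; ν_P = −1, so ξ = 391.8/1 = 391.8 mol/s.
Outlet amounts (n = n₀ + ν ξ):
  U: 3725 − 2(391.8) = 2941
  P: 740.6 − 1(391.8) = 348.8
  R: 0 + 2(391.8) = 783.6
  Q: 940.6 (inert)
Total out = 2941 + 348.8 + 783.6 + 940.6 = 5014 mol/s.

5010 mol/s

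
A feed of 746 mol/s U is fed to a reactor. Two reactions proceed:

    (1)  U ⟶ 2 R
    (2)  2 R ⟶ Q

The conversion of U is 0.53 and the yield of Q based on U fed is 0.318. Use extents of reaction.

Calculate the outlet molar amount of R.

Conversion of U: U consumed = 1ξ₁ = 0.53 × 746 → ξ₁ = 395.4 mol/s.
Yield of Q: 1ξ₂ / 746 = 0.318 → ξ₂ = 237.2 mol/s.
Outlet amounts (n = n₀ + Σ ν·ξ):
  U: 746 − 1(395.4) = 350.6
  R: 0 + 2(395.4) − 2(237.2) = 316.3
  Q: 0 + 1(237.2) = 237.2

316 mol/s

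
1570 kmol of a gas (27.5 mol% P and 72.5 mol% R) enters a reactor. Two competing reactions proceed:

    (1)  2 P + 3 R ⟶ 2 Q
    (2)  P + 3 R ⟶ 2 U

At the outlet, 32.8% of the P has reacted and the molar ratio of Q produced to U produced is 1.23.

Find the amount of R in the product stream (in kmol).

864 kmol

Conversion of P: P consumed = 0.328 × 431.8 = 141.6 kmol = 2ξ₁ + 1ξ₂.
Selectivity: 2ξ₁ / (2ξ₂) = 1.23 → ξ₁ = 1.23 ξ₂.
Substitute: (2·1.23 + 1) ξ₂ = 141.6 → ξ₂ = 40.93 kmol, ξ₁ = 50.34 kmol.
Outlet amounts (n = n₀ + Σ ν·ξ):
  P: 431.8 − 2(50.34) − 1(40.93) = 290.1
  R: 1138 − 3(50.34) − 3(40.93) = 864.4
  Q: 0 + 2(50.34) = 100.7
  U: 0 + 2(40.93) = 81.86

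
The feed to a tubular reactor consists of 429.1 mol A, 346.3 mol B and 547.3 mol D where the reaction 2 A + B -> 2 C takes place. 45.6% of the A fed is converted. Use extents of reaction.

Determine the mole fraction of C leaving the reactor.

0.16

A reacted = 0.456 × 429.1 = 195.7 mol; ν_A = −2, so ξ = 195.7/2 = 97.83 mol.
Outlet amounts (n = n₀ + ν ξ):
  A: 429.1 − 2(97.83) = 233.4
  B: 346.3 − 1(97.83) = 248.5
  C: 0 + 2(97.83) = 195.7
  D: 547.3 (inert)
Total out = 1225 mol; y_C = 195.7 / 1225 = 0.1597.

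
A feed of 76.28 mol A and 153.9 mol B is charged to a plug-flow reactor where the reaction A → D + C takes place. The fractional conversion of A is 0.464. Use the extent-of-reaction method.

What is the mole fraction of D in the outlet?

A reacted = 0.464 × 76.28 = 35.39 mol; ν_A = −1, so ξ = 35.39/1 = 35.39 mol.
Outlet amounts (n = n₀ + ν ξ):
  A: 76.28 − 1(35.39) = 40.89
  D: 0 + 1(35.39) = 35.39
  C: 0 + 1(35.39) = 35.39
  B: 153.9 (inert)
Total out = 265.6 mol; y_D = 35.39 / 265.6 = 0.1333.

0.133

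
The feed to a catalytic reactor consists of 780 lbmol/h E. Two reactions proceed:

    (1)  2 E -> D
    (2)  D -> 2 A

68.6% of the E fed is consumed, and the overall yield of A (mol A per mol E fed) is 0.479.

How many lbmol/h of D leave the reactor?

Conversion of E: E consumed = 2ξ₁ = 0.686 × 780 → ξ₁ = 267.5 lbmol/h.
Yield of A: 2ξ₂ / 780 = 0.479 → ξ₂ = 186.8 lbmol/h.
Outlet amounts (n = n₀ + Σ ν·ξ):
  E: 780 − 2(267.5) = 244.9
  D: 0 + 1(267.5) − 1(186.8) = 80.73
  A: 0 + 2(186.8) = 373.6

80.7 lbmol/h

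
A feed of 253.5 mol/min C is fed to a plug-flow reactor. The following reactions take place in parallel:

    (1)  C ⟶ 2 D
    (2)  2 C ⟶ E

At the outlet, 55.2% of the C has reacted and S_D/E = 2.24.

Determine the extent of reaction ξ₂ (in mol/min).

ξ₂ = 44.9 mol/min

Conversion of C: C consumed = 0.552 × 253.5 = 139.9 mol/min = 1ξ₁ + 2ξ₂.
Selectivity: 2ξ₁ / (1ξ₂) = 2.24 → ξ₁ = 1.12 ξ₂.
Substitute: (1·1.12 + 2) ξ₂ = 139.9 → ξ₂ = 44.85 mol/min, ξ₁ = 50.23 mol/min.
Outlet amounts (n = n₀ + Σ ν·ξ):
  C: 253.5 − 1(50.23) − 2(44.85) = 113.6
  D: 0 + 2(50.23) = 100.5
  E: 0 + 1(44.85) = 44.85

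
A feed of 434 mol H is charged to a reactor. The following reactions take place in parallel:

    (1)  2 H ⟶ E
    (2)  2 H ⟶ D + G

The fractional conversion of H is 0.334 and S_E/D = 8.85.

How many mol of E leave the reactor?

65.1 mol

Conversion of H: H consumed = 0.334 × 434 = 145 mol = 2ξ₁ + 2ξ₂.
Selectivity: 1ξ₁ / (1ξ₂) = 8.85 → ξ₁ = 8.85 ξ₂.
Substitute: (2·8.85 + 2) ξ₂ = 145 → ξ₂ = 7.358 mol, ξ₁ = 65.12 mol.
Outlet amounts (n = n₀ + Σ ν·ξ):
  H: 434 − 2(65.12) − 2(7.358) = 289
  E: 0 + 1(65.12) = 65.12
  D: 0 + 1(7.358) = 7.358
  G: 0 + 1(7.358) = 7.358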